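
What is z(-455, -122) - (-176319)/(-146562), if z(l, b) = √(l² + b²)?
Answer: -4521/3758 + √221909 ≈ 469.87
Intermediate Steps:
z(l, b) = √(b² + l²)
z(-455, -122) - (-176319)/(-146562) = √((-122)² + (-455)²) - (-176319)/(-146562) = √(14884 + 207025) - (-176319)*(-1)/146562 = √221909 - 1*4521/3758 = √221909 - 4521/3758 = -4521/3758 + √221909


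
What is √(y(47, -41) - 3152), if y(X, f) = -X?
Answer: I*√3199 ≈ 56.56*I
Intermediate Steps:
√(y(47, -41) - 3152) = √(-1*47 - 3152) = √(-47 - 3152) = √(-3199) = I*√3199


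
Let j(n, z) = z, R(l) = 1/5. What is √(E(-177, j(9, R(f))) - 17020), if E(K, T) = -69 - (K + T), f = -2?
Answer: I*√422805/5 ≈ 130.05*I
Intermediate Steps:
R(l) = ⅕ (R(l) = 1*(⅕) = ⅕)
E(K, T) = -69 - K - T (E(K, T) = -69 + (-K - T) = -69 - K - T)
√(E(-177, j(9, R(f))) - 17020) = √((-69 - 1*(-177) - 1*⅕) - 17020) = √((-69 + 177 - ⅕) - 17020) = √(539/5 - 17020) = √(-84561/5) = I*√422805/5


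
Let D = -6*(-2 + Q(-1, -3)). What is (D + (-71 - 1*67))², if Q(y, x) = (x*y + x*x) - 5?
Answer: 28224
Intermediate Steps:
Q(y, x) = -5 + x² + x*y (Q(y, x) = (x*y + x²) - 5 = (x² + x*y) - 5 = -5 + x² + x*y)
D = -30 (D = -6*(-2 + (-5 + (-3)² - 3*(-1))) = -6*(-2 + (-5 + 9 + 3)) = -6*(-2 + 7) = -6*5 = -30)
(D + (-71 - 1*67))² = (-30 + (-71 - 1*67))² = (-30 + (-71 - 67))² = (-30 - 138)² = (-168)² = 28224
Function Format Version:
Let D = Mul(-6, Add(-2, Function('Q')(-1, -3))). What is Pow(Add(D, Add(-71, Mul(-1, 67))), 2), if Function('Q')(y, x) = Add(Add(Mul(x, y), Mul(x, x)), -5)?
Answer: 28224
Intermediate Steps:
Function('Q')(y, x) = Add(-5, Pow(x, 2), Mul(x, y)) (Function('Q')(y, x) = Add(Add(Mul(x, y), Pow(x, 2)), -5) = Add(Add(Pow(x, 2), Mul(x, y)), -5) = Add(-5, Pow(x, 2), Mul(x, y)))
D = -30 (D = Mul(-6, Add(-2, Add(-5, Pow(-3, 2), Mul(-3, -1)))) = Mul(-6, Add(-2, Add(-5, 9, 3))) = Mul(-6, Add(-2, 7)) = Mul(-6, 5) = -30)
Pow(Add(D, Add(-71, Mul(-1, 67))), 2) = Pow(Add(-30, Add(-71, Mul(-1, 67))), 2) = Pow(Add(-30, Add(-71, -67)), 2) = Pow(Add(-30, -138), 2) = Pow(-168, 2) = 28224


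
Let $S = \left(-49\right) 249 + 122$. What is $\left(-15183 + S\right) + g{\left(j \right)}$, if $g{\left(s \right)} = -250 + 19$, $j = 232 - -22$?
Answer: $-27493$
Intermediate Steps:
$S = -12079$ ($S = -12201 + 122 = -12079$)
$j = 254$ ($j = 232 + 22 = 254$)
$g{\left(s \right)} = -231$
$\left(-15183 + S\right) + g{\left(j \right)} = \left(-15183 - 12079\right) - 231 = -27262 - 231 = -27493$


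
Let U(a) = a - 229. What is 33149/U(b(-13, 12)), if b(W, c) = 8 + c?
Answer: -33149/209 ≈ -158.61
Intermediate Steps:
U(a) = -229 + a
33149/U(b(-13, 12)) = 33149/(-229 + (8 + 12)) = 33149/(-229 + 20) = 33149/(-209) = 33149*(-1/209) = -33149/209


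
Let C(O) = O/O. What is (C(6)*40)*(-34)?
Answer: -1360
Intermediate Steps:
C(O) = 1
(C(6)*40)*(-34) = (1*40)*(-34) = 40*(-34) = -1360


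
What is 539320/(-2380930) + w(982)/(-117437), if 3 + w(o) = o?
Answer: -6566705331/27960927641 ≈ -0.23485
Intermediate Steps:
w(o) = -3 + o
539320/(-2380930) + w(982)/(-117437) = 539320/(-2380930) + (-3 + 982)/(-117437) = 539320*(-1/2380930) + 979*(-1/117437) = -53932/238093 - 979/117437 = -6566705331/27960927641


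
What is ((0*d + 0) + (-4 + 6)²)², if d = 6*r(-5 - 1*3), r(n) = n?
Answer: 16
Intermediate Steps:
d = -48 (d = 6*(-5 - 1*3) = 6*(-5 - 3) = 6*(-8) = -48)
((0*d + 0) + (-4 + 6)²)² = ((0*(-48) + 0) + (-4 + 6)²)² = ((0 + 0) + 2²)² = (0 + 4)² = 4² = 16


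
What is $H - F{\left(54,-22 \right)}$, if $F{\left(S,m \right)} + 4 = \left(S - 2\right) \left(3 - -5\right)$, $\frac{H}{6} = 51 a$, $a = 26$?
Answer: $7544$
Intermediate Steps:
$H = 7956$ ($H = 6 \cdot 51 \cdot 26 = 6 \cdot 1326 = 7956$)
$F{\left(S,m \right)} = -20 + 8 S$ ($F{\left(S,m \right)} = -4 + \left(S - 2\right) \left(3 - -5\right) = -4 + \left(-2 + S\right) \left(3 + 5\right) = -4 + \left(-2 + S\right) 8 = -4 + \left(-16 + 8 S\right) = -20 + 8 S$)
$H - F{\left(54,-22 \right)} = 7956 - \left(-20 + 8 \cdot 54\right) = 7956 - \left(-20 + 432\right) = 7956 - 412 = 7544$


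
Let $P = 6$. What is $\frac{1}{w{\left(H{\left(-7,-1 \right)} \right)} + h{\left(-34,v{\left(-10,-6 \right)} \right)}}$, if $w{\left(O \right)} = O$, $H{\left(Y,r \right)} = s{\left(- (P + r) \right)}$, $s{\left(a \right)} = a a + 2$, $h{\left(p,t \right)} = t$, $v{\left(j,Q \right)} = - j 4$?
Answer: $\frac{1}{67} \approx 0.014925$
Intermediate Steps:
$v{\left(j,Q \right)} = - 4 j$
$s{\left(a \right)} = 2 + a^{2}$ ($s{\left(a \right)} = a^{2} + 2 = 2 + a^{2}$)
$H{\left(Y,r \right)} = 2 + \left(-6 - r\right)^{2}$ ($H{\left(Y,r \right)} = 2 + \left(- (6 + r)\right)^{2} = 2 + \left(-6 - r\right)^{2}$)
$\frac{1}{w{\left(H{\left(-7,-1 \right)} \right)} + h{\left(-34,v{\left(-10,-6 \right)} \right)}} = \frac{1}{\left(2 + \left(6 - 1\right)^{2}\right) - -40} = \frac{1}{\left(2 + 5^{2}\right) + 40} = \frac{1}{\left(2 + 25\right) + 40} = \frac{1}{27 + 40} = \frac{1}{67}$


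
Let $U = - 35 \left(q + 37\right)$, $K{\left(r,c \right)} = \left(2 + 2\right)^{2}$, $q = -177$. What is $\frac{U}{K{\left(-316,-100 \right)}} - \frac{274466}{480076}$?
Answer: $\frac{146748809}{480076} \approx 305.68$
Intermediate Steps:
$K{\left(r,c \right)} = 16$ ($K{\left(r,c \right)} = 4^{2} = 16$)
$U = 4900$ ($U = - 35 \left(-177 + 37\right) = \left(-35\right) \left(-140\right) = 4900$)
$\frac{U}{K{\left(-316,-100 \right)}} - \frac{274466}{480076} = \frac{4900}{16} - \frac{274466}{480076} = 4900 \cdot \frac{1}{16} - \frac{137233}{240038} = \frac{1225}{4} - \frac{137233}{240038} = \frac{146748809}{480076}$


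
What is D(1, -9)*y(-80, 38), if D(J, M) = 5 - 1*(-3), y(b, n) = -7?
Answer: -56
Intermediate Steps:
D(J, M) = 8 (D(J, M) = 5 + 3 = 8)
D(1, -9)*y(-80, 38) = 8*(-7) = -56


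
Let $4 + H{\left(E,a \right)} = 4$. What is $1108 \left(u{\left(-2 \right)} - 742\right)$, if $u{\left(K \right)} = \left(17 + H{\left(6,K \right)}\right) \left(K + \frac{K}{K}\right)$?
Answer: $-840972$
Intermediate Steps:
$H{\left(E,a \right)} = 0$ ($H{\left(E,a \right)} = -4 + 4 = 0$)
$u{\left(K \right)} = 17 + 17 K$ ($u{\left(K \right)} = \left(17 + 0\right) \left(K + \frac{K}{K}\right) = 17 \left(K + 1\right) = 17 \left(1 + K\right) = 17 + 17 K$)
$1108 \left(u{\left(-2 \right)} - 742\right) = 1108 \left(\left(17 + 17 \left(-2\right)\right) - 742\right) = 1108 \left(\left(17 - 34\right) - 742\right) = 1108 \left(-17 - 742\right) = 1108 \left(-759\right) = -840972$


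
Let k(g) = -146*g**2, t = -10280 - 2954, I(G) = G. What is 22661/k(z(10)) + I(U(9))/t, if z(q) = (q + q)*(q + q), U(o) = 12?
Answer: -290107837/154573120000 ≈ -0.0018768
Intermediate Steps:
t = -13234
z(q) = 4*q**2 (z(q) = (2*q)*(2*q) = 4*q**2)
22661/k(z(10)) + I(U(9))/t = 22661/((-146*(4*10**2)**2)) + 12/(-13234) = 22661/((-146*(4*100)**2)) + 12*(-1/13234) = 22661/((-146*400**2)) - 6/6617 = 22661/((-146*160000)) - 6/6617 = 22661/(-23360000) - 6/6617 = 22661*(-1/23360000) - 6/6617 = -22661/23360000 - 6/6617 = -290107837/154573120000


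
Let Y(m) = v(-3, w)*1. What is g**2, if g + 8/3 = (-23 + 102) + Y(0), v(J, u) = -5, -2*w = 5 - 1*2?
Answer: 45796/9 ≈ 5088.4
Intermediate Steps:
w = -3/2 (w = -(5 - 1*2)/2 = -(5 - 2)/2 = -1/2*3 = -3/2 ≈ -1.5000)
Y(m) = -5 (Y(m) = -5*1 = -5)
g = 214/3 (g = -8/3 + ((-23 + 102) - 5) = -8/3 + (79 - 5) = -8/3 + 74 = 214/3 ≈ 71.333)
g**2 = (214/3)**2 = 45796/9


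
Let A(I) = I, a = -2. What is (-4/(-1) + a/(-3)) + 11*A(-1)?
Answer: -19/3 ≈ -6.3333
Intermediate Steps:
(-4/(-1) + a/(-3)) + 11*A(-1) = (-4/(-1) - 2/(-3)) + 11*(-1) = (-4*(-1) - 2*(-⅓)) - 11 = (4 + ⅔) - 11 = 14/3 - 11 = -19/3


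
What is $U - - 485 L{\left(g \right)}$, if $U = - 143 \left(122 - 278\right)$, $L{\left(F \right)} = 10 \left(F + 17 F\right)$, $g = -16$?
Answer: $-1374492$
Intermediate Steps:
$L{\left(F \right)} = 180 F$ ($L{\left(F \right)} = 10 \cdot 18 F = 180 F$)
$U = 22308$ ($U = \left(-143\right) \left(-156\right) = 22308$)
$U - - 485 L{\left(g \right)} = 22308 - - 485 \cdot 180 \left(-16\right) = 22308 - \left(-485\right) \left(-2880\right) = 22308 - 1396800 = -1374492$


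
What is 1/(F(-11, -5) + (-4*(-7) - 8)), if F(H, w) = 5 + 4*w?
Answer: ⅕ ≈ 0.20000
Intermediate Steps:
1/(F(-11, -5) + (-4*(-7) - 8)) = 1/((5 + 4*(-5)) + (-4*(-7) - 8)) = 1/((5 - 20) + (28 - 8)) = 1/(-15 + 20) = 1/5 = ⅕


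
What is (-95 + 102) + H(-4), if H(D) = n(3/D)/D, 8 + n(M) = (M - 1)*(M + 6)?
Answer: 723/64 ≈ 11.297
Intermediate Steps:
n(M) = -8 + (-1 + M)*(6 + M) (n(M) = -8 + (M - 1)*(M + 6) = -8 + (-1 + M)*(6 + M))
H(D) = (-14 + 9/D² + 15/D)/D (H(D) = (-14 + (3/D)² + 5*(3/D))/D = (-14 + 9/D² + 15/D)/D)
(-95 + 102) + H(-4) = (-95 + 102) + (9 - 14*(-4)² + 15*(-4))/(-4)³ = 7 - (9 - 14*16 - 60)/64 = 7 - (9 - 224 - 60)/64 = 7 - 1/64*(-275) = 7 + 275/64 = 723/64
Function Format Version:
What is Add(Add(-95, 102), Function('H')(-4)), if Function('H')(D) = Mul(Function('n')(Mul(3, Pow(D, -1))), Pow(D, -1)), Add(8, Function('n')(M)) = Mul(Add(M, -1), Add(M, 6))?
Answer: Rational(723, 64) ≈ 11.297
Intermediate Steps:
Function('n')(M) = Add(-8, Mul(Add(-1, M), Add(6, M))) (Function('n')(M) = Add(-8, Mul(Add(M, -1), Add(M, 6))) = Add(-8, Mul(Add(-1, M), Add(6, M))))
Function('H')(D) = Mul(Pow(D, -1), Add(-14, Mul(9, Pow(D, -2)), Mul(15, Pow(D, -1)))) (Function('H')(D) = Mul(Add(-14, Pow(Mul(3, Pow(D, -1)), 2), Mul(5, Mul(3, Pow(D, -1)))), Pow(D, -1)) = Mul(Add(-14, Mul(9, Pow(D, -2)), Mul(15, Pow(D, -1))), Pow(D, -1)) = Mul(Pow(D, -1), Add(-14, Mul(9, Pow(D, -2)), Mul(15, Pow(D, -1)))))
Add(Add(-95, 102), Function('H')(-4)) = Add(Add(-95, 102), Mul(Pow(-4, -3), Add(9, Mul(-14, Pow(-4, 2)), Mul(15, -4)))) = Add(7, Mul(Rational(-1, 64), Add(9, Mul(-14, 16), -60))) = Add(7, Mul(Rational(-1, 64), Add(9, -224, -60))) = Add(7, Mul(Rational(-1, 64), -275)) = Add(7, Rational(275, 64)) = Rational(723, 64)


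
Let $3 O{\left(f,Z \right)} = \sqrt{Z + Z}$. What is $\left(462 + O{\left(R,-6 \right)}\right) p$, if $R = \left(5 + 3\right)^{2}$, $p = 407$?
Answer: $188034 + \frac{814 i \sqrt{3}}{3} \approx 1.8803 \cdot 10^{5} + 469.96 i$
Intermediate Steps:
$R = 64$ ($R = 8^{2} = 64$)
$O{\left(f,Z \right)} = \frac{\sqrt{2} \sqrt{Z}}{3}$ ($O{\left(f,Z \right)} = \frac{\sqrt{Z + Z}}{3} = \frac{\sqrt{2 Z}}{3} = \frac{\sqrt{2} \sqrt{Z}}{3}$)
$\left(462 + O{\left(R,-6 \right)}\right) p = \left(462 + \frac{\sqrt{2} \sqrt{-6}}{3}\right) 407 = \left(462 + \frac{\sqrt{2} i \sqrt{6}}{3}\right) 407 = \left(462 + \frac{2 i \sqrt{3}}{3}\right) 407 = 188034 + \frac{814 i \sqrt{3}}{3}$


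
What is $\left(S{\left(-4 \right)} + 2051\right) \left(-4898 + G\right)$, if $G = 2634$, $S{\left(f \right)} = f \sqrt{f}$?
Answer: $-4643464 + 18112 i \approx -4.6435 \cdot 10^{6} + 18112.0 i$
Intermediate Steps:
$S{\left(f \right)} = f^{\frac{3}{2}}$
$\left(S{\left(-4 \right)} + 2051\right) \left(-4898 + G\right) = \left(\left(-4\right)^{\frac{3}{2}} + 2051\right) \left(-4898 + 2634\right) = \left(- 8 i + 2051\right) \left(-2264\right) = \left(2051 - 8 i\right) \left(-2264\right) = -4643464 + 18112 i$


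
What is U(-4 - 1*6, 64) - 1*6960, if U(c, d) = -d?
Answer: -7024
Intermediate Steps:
U(-4 - 1*6, 64) - 1*6960 = -1*64 - 1*6960 = -64 - 6960 = -7024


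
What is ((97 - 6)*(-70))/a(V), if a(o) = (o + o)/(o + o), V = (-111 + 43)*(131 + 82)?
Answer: -6370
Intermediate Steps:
V = -14484 (V = -68*213 = -14484)
a(o) = 1 (a(o) = (2*o)/((2*o)) = (2*o)*(1/(2*o)) = 1)
((97 - 6)*(-70))/a(V) = ((97 - 6)*(-70))/1 = (91*(-70))*1 = -6370*1 = -6370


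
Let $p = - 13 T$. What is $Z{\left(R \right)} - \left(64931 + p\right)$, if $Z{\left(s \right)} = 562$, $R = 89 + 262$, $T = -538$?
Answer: $-71363$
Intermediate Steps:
$R = 351$
$p = 6994$ ($p = \left(-13\right) \left(-538\right) = 6994$)
$Z{\left(R \right)} - \left(64931 + p\right) = 562 - \left(64931 + 6994\right) = 562 - 71925 = -71363$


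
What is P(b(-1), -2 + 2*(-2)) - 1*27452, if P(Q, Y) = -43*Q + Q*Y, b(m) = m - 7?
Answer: -27060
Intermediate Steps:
b(m) = -7 + m
P(b(-1), -2 + 2*(-2)) - 1*27452 = (-7 - 1)*(-43 + (-2 + 2*(-2))) - 1*27452 = -8*(-43 + (-2 - 4)) - 27452 = -8*(-43 - 6) - 27452 = -8*(-49) - 27452 = 392 - 27452 = -27060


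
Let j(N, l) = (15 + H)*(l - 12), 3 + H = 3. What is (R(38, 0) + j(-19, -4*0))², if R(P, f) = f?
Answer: 32400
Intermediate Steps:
H = 0 (H = -3 + 3 = 0)
j(N, l) = -180 + 15*l (j(N, l) = (15 + 0)*(l - 12) = 15*(-12 + l) = -180 + 15*l)
(R(38, 0) + j(-19, -4*0))² = (0 + (-180 + 15*(-4*0)))² = (0 + (-180 + 15*0))² = (0 + (-180 + 0))² = (0 - 180)² = (-180)² = 32400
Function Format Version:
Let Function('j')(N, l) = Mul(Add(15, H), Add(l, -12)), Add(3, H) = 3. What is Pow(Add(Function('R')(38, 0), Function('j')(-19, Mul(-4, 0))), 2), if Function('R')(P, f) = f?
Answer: 32400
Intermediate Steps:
H = 0 (H = Add(-3, 3) = 0)
Function('j')(N, l) = Add(-180, Mul(15, l)) (Function('j')(N, l) = Mul(Add(15, 0), Add(l, -12)) = Mul(15, Add(-12, l)) = Add(-180, Mul(15, l)))
Pow(Add(Function('R')(38, 0), Function('j')(-19, Mul(-4, 0))), 2) = Pow(Add(0, Add(-180, Mul(15, Mul(-4, 0)))), 2) = Pow(Add(0, Add(-180, Mul(15, 0))), 2) = Pow(Add(0, Add(-180, 0)), 2) = Pow(Add(0, -180), 2) = Pow(-180, 2) = 32400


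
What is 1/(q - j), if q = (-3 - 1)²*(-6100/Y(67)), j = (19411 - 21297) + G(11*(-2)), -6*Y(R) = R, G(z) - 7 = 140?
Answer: 67/702113 ≈ 9.5426e-5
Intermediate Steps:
G(z) = 147 (G(z) = 7 + 140 = 147)
Y(R) = -R/6
j = -1739 (j = (19411 - 21297) + 147 = -1886 + 147 = -1739)
q = 585600/67 (q = (-3 - 1)²*(-6100/((-⅙*67))) = (-4)²*(-6100/(-67/6)) = 16*(-6100*(-6/67)) = 16*(36600/67) = 585600/67 ≈ 8740.3)
1/(q - j) = 1/(585600/67 - 1*(-1739)) = 1/(585600/67 + 1739) = 1/(702113/67) = 67/702113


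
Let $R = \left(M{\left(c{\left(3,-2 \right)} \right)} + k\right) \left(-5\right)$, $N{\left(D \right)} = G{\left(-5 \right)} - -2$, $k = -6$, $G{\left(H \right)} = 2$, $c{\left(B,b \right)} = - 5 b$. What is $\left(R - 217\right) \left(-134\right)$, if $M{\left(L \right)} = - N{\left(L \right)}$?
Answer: $22378$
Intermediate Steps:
$N{\left(D \right)} = 4$ ($N{\left(D \right)} = 2 - -2 = 2 + 2 = 4$)
$M{\left(L \right)} = -4$ ($M{\left(L \right)} = \left(-1\right) 4 = -4$)
$R = 50$ ($R = \left(-4 - 6\right) \left(-5\right) = \left(-10\right) \left(-5\right) = 50$)
$\left(R - 217\right) \left(-134\right) = \left(50 - 217\right) \left(-134\right) = \left(-167\right) \left(-134\right) = 22378$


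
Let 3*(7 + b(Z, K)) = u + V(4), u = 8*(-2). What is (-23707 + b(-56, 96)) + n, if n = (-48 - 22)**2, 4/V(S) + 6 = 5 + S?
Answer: -169370/9 ≈ -18819.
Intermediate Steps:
V(S) = 4/(-1 + S) (V(S) = 4/(-6 + (5 + S)) = 4/(-1 + S))
n = 4900 (n = (-70)**2 = 4900)
u = -16
b(Z, K) = -107/9 (b(Z, K) = -7 + (-16 + 4/(-1 + 4))/3 = -7 + (-16 + 4/3)/3 = -7 + (1/3)*(-44/3) = -7 - 44/9 = -107/9)
(-23707 + b(-56, 96)) + n = (-23707 - 107/9) + 4900 = -213470/9 + 4900 = -169370/9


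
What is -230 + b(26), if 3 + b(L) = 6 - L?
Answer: -253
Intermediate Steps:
b(L) = 3 - L (b(L) = -3 + (6 - L) = 3 - L)
-230 + b(26) = -230 + (3 - 1*26) = -230 + (3 - 26) = -230 - 23 = -253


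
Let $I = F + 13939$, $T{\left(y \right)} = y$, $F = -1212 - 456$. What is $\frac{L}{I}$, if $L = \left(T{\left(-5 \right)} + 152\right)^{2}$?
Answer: $\frac{3087}{1753} \approx 1.761$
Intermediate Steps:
$F = -1668$ ($F = -1212 - 456 = -1668$)
$L = 21609$ ($L = \left(-5 + 152\right)^{2} = 147^{2} = 21609$)
$I = 12271$ ($I = -1668 + 13939 = 12271$)
$\frac{L}{I} = \frac{21609}{12271} = 21609 \cdot \frac{1}{12271} = \frac{3087}{1753}$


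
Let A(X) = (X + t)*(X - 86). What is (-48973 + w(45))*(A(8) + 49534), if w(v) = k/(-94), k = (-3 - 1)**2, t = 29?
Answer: -107371520872/47 ≈ -2.2845e+9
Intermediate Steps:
k = 16 (k = (-4)**2 = 16)
A(X) = (-86 + X)*(29 + X) (A(X) = (X + 29)*(X - 86) = (29 + X)*(-86 + X) = (-86 + X)*(29 + X))
w(v) = -8/47 (w(v) = 16/(-94) = 16*(-1/94) = -8/47)
(-48973 + w(45))*(A(8) + 49534) = (-48973 - 8/47)*((-2494 + 8**2 - 57*8) + 49534) = -2301739*((-2494 + 64 - 456) + 49534)/47 = -2301739*(-2886 + 49534)/47 = -2301739/47*46648 = -107371520872/47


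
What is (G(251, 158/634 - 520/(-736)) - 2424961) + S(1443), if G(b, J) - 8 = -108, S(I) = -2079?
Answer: -2427140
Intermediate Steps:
G(b, J) = -100 (G(b, J) = 8 - 108 = -100)
(G(251, 158/634 - 520/(-736)) - 2424961) + S(1443) = (-100 - 2424961) - 2079 = -2425061 - 2079 = -2427140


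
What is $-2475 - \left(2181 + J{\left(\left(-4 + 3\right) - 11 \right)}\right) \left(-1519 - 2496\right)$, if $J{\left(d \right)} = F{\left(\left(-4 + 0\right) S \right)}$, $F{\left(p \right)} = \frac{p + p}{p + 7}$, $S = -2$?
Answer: $\frac{26275568}{3} \approx 8.7585 \cdot 10^{6}$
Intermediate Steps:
$F{\left(p \right)} = \frac{2 p}{7 + p}$
$J{\left(d \right)} = \frac{16}{15}$ ($J{\left(d \right)} = \frac{2 \left(-4 + 0\right) \left(-2\right)}{7 + \left(-4 + 0\right) \left(-2\right)} = \frac{2 \left(\left(-4\right) \left(-2\right)\right)}{7 - -8} = 2 \cdot 8 \frac{1}{7 + 8} = 2 \cdot 8 \cdot \frac{1}{15} = \frac{16}{15}$)
$-2475 - \left(2181 + J{\left(\left(-4 + 3\right) - 11 \right)}\right) \left(-1519 - 2496\right) = -2475 - \left(2181 + \frac{16}{15}\right) \left(-1519 - 2496\right) = -2475 - \frac{32731}{15} \left(-4015\right) = -2475 - - \frac{26282993}{3} = -2475 + \frac{26282993}{3} = \frac{26275568}{3}$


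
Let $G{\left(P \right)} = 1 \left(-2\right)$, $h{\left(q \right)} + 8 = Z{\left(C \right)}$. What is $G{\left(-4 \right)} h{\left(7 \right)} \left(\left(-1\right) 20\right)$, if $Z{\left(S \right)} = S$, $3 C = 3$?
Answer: $-280$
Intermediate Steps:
$C = 1$ ($C = \frac{1}{3} \cdot 3 = 1$)
$h{\left(q \right)} = -7$ ($h{\left(q \right)} = -8 + 1 = -7$)
$G{\left(P \right)} = -2$
$G{\left(-4 \right)} h{\left(7 \right)} \left(\left(-1\right) 20\right) = \left(-2\right) \left(-7\right) \left(\left(-1\right) 20\right) = 14 \left(-20\right) = -280$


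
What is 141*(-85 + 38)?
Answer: -6627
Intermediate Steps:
141*(-85 + 38) = 141*(-47) = -6627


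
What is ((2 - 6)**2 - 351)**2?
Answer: 112225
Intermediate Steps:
((2 - 6)**2 - 351)**2 = ((-4)**2 - 351)**2 = (16 - 351)**2 = (-335)**2 = 112225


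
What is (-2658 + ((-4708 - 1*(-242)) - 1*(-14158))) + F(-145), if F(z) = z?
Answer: 6889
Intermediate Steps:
(-2658 + ((-4708 - 1*(-242)) - 1*(-14158))) + F(-145) = (-2658 + ((-4708 - 1*(-242)) - 1*(-14158))) - 145 = (-2658 + ((-4708 + 242) + 14158)) - 145 = (-2658 + (-4466 + 14158)) - 145 = (-2658 + 9692) - 145 = 7034 - 145 = 6889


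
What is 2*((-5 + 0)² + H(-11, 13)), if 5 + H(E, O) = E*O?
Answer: -246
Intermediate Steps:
H(E, O) = -5 + E*O
2*((-5 + 0)² + H(-11, 13)) = 2*((-5 + 0)² + (-5 - 11*13)) = 2*((-5)² + (-5 - 143)) = 2*(25 - 148) = 2*(-123) = -246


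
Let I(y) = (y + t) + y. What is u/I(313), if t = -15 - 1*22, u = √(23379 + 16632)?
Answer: √40011/589 ≈ 0.33961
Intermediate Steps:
u = √40011 ≈ 200.03
t = -37 (t = -15 - 22 = -37)
I(y) = -37 + 2*y (I(y) = (y - 37) + y = (-37 + y) + y = -37 + 2*y)
u/I(313) = √40011/(-37 + 2*313) = √40011/(-37 + 626) = √40011/589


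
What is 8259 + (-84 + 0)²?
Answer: 15315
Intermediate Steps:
8259 + (-84 + 0)² = 8259 + (-84)² = 8259 + 7056 = 15315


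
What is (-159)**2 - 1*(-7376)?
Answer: 32657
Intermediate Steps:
(-159)**2 - 1*(-7376) = 25281 + 7376 = 32657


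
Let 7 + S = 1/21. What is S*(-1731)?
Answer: 84242/7 ≈ 12035.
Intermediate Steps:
S = -146/21 (S = -7 + 1/21 = -146/21 ≈ -6.9524)
S*(-1731) = -146/21*(-1731) = 84242/7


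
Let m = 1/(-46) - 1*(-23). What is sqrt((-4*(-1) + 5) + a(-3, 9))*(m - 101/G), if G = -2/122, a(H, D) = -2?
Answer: 284463*sqrt(7)/46 ≈ 16361.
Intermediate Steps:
G = -1/61 (G = -2*1/122 = -1/61 ≈ -0.016393)
m = 1057/46 (m = -1/46 + 23 = 1057/46 ≈ 22.978)
sqrt((-4*(-1) + 5) + a(-3, 9))*(m - 101/G) = sqrt((-4*(-1) + 5) - 2)*(1057/46 - 101/(-1/61)) = sqrt((4 + 5) - 2)*(1057/46 - 101*(-61)) = sqrt(9 - 2)*(1057/46 + 6161) = sqrt(7)*(284463/46) = 284463*sqrt(7)/46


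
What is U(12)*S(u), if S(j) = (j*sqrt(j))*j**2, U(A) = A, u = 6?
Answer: 2592*sqrt(6) ≈ 6349.1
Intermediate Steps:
S(j) = j**(7/2) (S(j) = j**(3/2)*j**2 = j**(7/2))
U(12)*S(u) = 12*6**(7/2) = 12*(216*sqrt(6)) = 2592*sqrt(6)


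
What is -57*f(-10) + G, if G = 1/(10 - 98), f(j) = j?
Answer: 50159/88 ≈ 569.99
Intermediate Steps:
G = -1/88 (G = 1/(-88) = -1/88 ≈ -0.011364)
-57*f(-10) + G = -57*(-10) - 1/88 = 570 - 1/88 = 50159/88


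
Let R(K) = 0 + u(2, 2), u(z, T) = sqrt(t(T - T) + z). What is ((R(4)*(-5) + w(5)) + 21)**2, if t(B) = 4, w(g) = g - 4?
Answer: 634 - 220*sqrt(6) ≈ 95.112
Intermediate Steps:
w(g) = -4 + g
u(z, T) = sqrt(4 + z)
R(K) = sqrt(6) (R(K) = 0 + sqrt(4 + 2) = 0 + sqrt(6) = sqrt(6))
((R(4)*(-5) + w(5)) + 21)**2 = ((sqrt(6)*(-5) + (-4 + 5)) + 21)**2 = ((-5*sqrt(6) + 1) + 21)**2 = ((1 - 5*sqrt(6)) + 21)**2 = (22 - 5*sqrt(6))**2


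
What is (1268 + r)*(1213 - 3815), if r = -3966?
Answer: 7020196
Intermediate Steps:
(1268 + r)*(1213 - 3815) = (1268 - 3966)*(1213 - 3815) = -2698*(-2602) = 7020196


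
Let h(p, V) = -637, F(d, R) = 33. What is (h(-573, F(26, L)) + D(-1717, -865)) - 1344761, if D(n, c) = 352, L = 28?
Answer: -1345046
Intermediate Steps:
(h(-573, F(26, L)) + D(-1717, -865)) - 1344761 = (-637 + 352) - 1344761 = -285 - 1344761 = -1345046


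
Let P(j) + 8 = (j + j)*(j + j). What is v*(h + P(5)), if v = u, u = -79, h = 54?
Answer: -11534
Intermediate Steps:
P(j) = -8 + 4*j**2 (P(j) = -8 + (j + j)*(j + j) = -8 + (2*j)*(2*j) = -8 + 4*j**2)
v = -79
v*(h + P(5)) = -79*(54 + (-8 + 4*5**2)) = -79*(54 + (-8 + 4*25)) = -79*(54 + (-8 + 100)) = -79*(54 + 92) = -79*146 = -11534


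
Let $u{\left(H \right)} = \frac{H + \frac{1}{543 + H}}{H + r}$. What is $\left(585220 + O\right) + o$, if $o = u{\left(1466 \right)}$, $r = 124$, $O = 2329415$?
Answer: $\frac{1862050134409}{638862} \approx 2.9146 \cdot 10^{6}$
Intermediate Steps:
$u{\left(H \right)} = \frac{H + \frac{1}{543 + H}}{124 + H}$ ($u{\left(H \right)} = \frac{H + \frac{1}{543 + H}}{H + 124} = \frac{H + \frac{1}{543 + H}}{124 + H}$)
$o = \frac{589039}{638862}$ ($o = \frac{1 + 1466^{2} + 543 \cdot 1466}{67332 + 1466^{2} + 667 \cdot 1466} = \frac{1 + 2149156 + 796038}{67332 + 2149156 + 977822} = \frac{1}{3194310} \cdot 2945195 = \frac{589039}{638862} \approx 0.92201$)
$\left(585220 + O\right) + o = \left(585220 + 2329415\right) + \frac{589039}{638862} = 2914635 + \frac{589039}{638862} = \frac{1862050134409}{638862}$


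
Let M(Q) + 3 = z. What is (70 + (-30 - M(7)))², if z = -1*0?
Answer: 1849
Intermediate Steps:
z = 0
M(Q) = -3 (M(Q) = -3 + 0 = -3)
(70 + (-30 - M(7)))² = (70 + (-30 - 1*(-3)))² = (70 + (-30 + 3))² = (70 - 27)² = 43² = 1849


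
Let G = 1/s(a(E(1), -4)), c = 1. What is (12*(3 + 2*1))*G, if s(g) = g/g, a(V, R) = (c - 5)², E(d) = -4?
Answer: 60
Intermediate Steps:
a(V, R) = 16 (a(V, R) = (1 - 5)² = (-4)² = 16)
s(g) = 1
G = 1 (G = 1/1 = 1)
(12*(3 + 2*1))*G = (12*(3 + 2*1))*1 = (12*(3 + 2))*1 = (12*5)*1 = 60*1 = 60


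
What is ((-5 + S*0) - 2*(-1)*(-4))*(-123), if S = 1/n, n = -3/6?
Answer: 1599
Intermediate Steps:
n = -½ (n = -3*⅙ = -½ ≈ -0.50000)
S = -2 (S = 1/(-½) = -2)
((-5 + S*0) - 2*(-1)*(-4))*(-123) = ((-5 - 2*0) - 2*(-1)*(-4))*(-123) = ((-5 + 0) + 2*(-4))*(-123) = (-5 - 8)*(-123) = -13*(-123) = 1599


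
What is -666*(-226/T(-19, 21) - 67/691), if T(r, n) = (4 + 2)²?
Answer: 2933693/691 ≈ 4245.6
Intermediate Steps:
T(r, n) = 36 (T(r, n) = 6² = 36)
-666*(-226/T(-19, 21) - 67/691) = -666*(-226/36 - 67/691) = -666*(-226*1/36 - 67*1/691) = -666*(-113/18 - 67/691) = -666*(-79289/12438) = 2933693/691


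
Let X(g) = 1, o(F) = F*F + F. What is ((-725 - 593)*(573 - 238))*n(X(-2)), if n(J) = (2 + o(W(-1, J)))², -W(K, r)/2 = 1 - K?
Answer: -86539880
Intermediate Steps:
W(K, r) = -2 + 2*K (W(K, r) = -2*(1 - K) = -2 + 2*K)
o(F) = F + F² (o(F) = F² + F = F + F²)
n(J) = 196 (n(J) = (2 + (-2 + 2*(-1))*(1 + (-2 + 2*(-1))))² = (2 + (-2 - 2)*(1 + (-2 - 2)))² = (2 - 4*(1 - 4))² = (2 - 4*(-3))² = (2 + 12)² = 14² = 196)
((-725 - 593)*(573 - 238))*n(X(-2)) = ((-725 - 593)*(573 - 238))*196 = -1318*335*196 = -441530*196 = -86539880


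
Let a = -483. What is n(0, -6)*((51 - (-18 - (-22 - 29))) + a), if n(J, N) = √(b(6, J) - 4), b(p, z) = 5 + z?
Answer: -465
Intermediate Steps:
n(J, N) = √(1 + J) (n(J, N) = √((5 + J) - 4) = √(1 + J))
n(0, -6)*((51 - (-18 - (-22 - 29))) + a) = √(1 + 0)*((51 - (-18 - (-22 - 29))) - 483) = √1*((51 - (-18 - 1*(-51))) - 483) = 1*((51 - (-18 + 51)) - 483) = 1*((51 - 1*33) - 483) = 1*((51 - 33) - 483) = 1*(18 - 483) = 1*(-465) = -465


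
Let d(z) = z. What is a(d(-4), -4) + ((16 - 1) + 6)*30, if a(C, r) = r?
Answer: 626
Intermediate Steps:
a(d(-4), -4) + ((16 - 1) + 6)*30 = -4 + ((16 - 1) + 6)*30 = -4 + (15 + 6)*30 = -4 + 21*30 = -4 + 630 = 626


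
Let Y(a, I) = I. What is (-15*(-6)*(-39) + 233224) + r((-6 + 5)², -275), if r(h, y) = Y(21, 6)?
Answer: 229720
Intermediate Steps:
r(h, y) = 6
(-15*(-6)*(-39) + 233224) + r((-6 + 5)², -275) = (-15*(-6)*(-39) + 233224) + 6 = (90*(-39) + 233224) + 6 = (-3510 + 233224) + 6 = 229714 + 6 = 229720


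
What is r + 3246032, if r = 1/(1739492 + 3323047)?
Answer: 16433163595249/5062539 ≈ 3.2460e+6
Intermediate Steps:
r = 1/5062539 ≈ 1.9753e-7
r + 3246032 = 1/5062539 + 3246032 = 16433163595249/5062539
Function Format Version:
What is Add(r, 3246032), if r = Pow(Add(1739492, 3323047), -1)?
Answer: Rational(16433163595249, 5062539) ≈ 3.2460e+6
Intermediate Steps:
r = Rational(1, 5062539) (r = Pow(5062539, -1) = Rational(1, 5062539) ≈ 1.9753e-7)
Add(r, 3246032) = Add(Rational(1, 5062539), 3246032) = Rational(16433163595249, 5062539)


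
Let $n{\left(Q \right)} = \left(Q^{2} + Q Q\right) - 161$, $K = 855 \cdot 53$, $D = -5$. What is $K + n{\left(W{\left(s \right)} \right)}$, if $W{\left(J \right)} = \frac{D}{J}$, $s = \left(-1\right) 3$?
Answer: $\frac{406436}{9} \approx 45160.0$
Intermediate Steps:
$s = -3$
$W{\left(J \right)} = - \frac{5}{J}$
$K = 45315$
$n{\left(Q \right)} = -161 + 2 Q^{2}$ ($n{\left(Q \right)} = \left(Q^{2} + Q^{2}\right) - 161 = 2 Q^{2} - 161 = -161 + 2 Q^{2}$)
$K + n{\left(W{\left(s \right)} \right)} = 45315 - \left(161 - 2 \left(- \frac{5}{-3}\right)^{2}\right) = 45315 - \left(161 - 2 \left(\left(-5\right) \left(- \frac{1}{3}\right)\right)^{2}\right) = 45315 - \left(161 - 2 \left(\frac{5}{3}\right)^{2}\right) = 45315 + \left(-161 + 2 \cdot \frac{25}{9}\right) = 45315 + \left(-161 + \frac{50}{9}\right) = 45315 - \frac{1399}{9} = \frac{406436}{9}$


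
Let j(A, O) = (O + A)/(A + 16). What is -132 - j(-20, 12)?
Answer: -134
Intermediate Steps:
j(A, O) = (A + O)/(16 + A)
-132 - j(-20, 12) = -132 - (-20 + 12)/(16 - 20) = -132 - (-8)/(-4) = -132 - (-1)*(-8)/4 = -132 - 1*2 = -132 - 2 = -134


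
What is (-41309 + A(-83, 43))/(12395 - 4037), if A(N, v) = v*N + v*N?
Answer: -2307/398 ≈ -5.7965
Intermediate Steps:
A(N, v) = 2*N*v (A(N, v) = N*v + N*v = 2*N*v)
(-41309 + A(-83, 43))/(12395 - 4037) = (-41309 + 2*(-83)*43)/(12395 - 4037) = (-41309 - 7138)/8358 = -48447*1/8358 = -2307/398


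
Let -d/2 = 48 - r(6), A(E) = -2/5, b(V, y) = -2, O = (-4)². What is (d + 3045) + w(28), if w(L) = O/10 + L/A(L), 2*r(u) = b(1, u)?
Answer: 14393/5 ≈ 2878.6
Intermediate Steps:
O = 16
r(u) = -1 (r(u) = (½)*(-2) = -1)
A(E) = -⅖ (A(E) = -2*⅕ = -⅖)
d = -98 (d = -2*(48 - 1*(-1)) = -2*(48 + 1) = -2*49 = -98)
w(L) = 8/5 - 5*L/2 (w(L) = 16/10 + L/(-⅖) = 16*(⅒) + L*(-5/2) = 8/5 - 5*L/2)
(d + 3045) + w(28) = (-98 + 3045) + (8/5 - 5/2*28) = 2947 + (8/5 - 70) = 2947 - 342/5 = 14393/5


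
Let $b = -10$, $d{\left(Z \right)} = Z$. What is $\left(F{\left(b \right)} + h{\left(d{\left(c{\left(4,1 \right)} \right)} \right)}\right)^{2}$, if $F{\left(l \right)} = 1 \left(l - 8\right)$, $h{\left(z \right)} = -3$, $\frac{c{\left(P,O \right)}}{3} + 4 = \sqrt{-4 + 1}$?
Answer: $441$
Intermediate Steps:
$c{\left(P,O \right)} = -12 + 3 i \sqrt{3}$ ($c{\left(P,O \right)} = -12 + 3 \sqrt{-4 + 1} = -12 + 3 \sqrt{-3} = -12 + 3 i \sqrt{3}$)
$F{\left(l \right)} = -8 + l$ ($F{\left(l \right)} = 1 \left(-8 + l\right) = -8 + l$)
$\left(F{\left(b \right)} + h{\left(d{\left(c{\left(4,1 \right)} \right)} \right)}\right)^{2} = \left(\left(-8 - 10\right) - 3\right)^{2} = \left(-18 - 3\right)^{2} = \left(-21\right)^{2} = 441$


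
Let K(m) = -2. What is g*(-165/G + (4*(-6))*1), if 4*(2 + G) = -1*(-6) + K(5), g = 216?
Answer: 30456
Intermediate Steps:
G = -1 (G = -2 + (-1*(-6) - 2)/4 = -2 + (6 - 2)/4 = -2 + (¼)*4 = -2 + 1 = -1)
g*(-165/G + (4*(-6))*1) = 216*(-165/(-1) + (4*(-6))*1) = 216*(-165*(-1) - 24*1) = 216*(165 - 24) = 216*141 = 30456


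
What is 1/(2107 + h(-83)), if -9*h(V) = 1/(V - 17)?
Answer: 900/1896301 ≈ 0.00047461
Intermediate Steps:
h(V) = -1/(9*(-17 + V)) (h(V) = -1/(9*(V - 17)) = -1/(9*(-17 + V)))
1/(2107 + h(-83)) = 1/(2107 - 1/(-153 + 9*(-83))) = 1/(2107 - 1/(-153 - 747)) = 1/(2107 - 1/(-900)) = 1/(2107 - 1*(-1/900)) = 1/(2107 + 1/900) = 1/(1896301/900) = 900/1896301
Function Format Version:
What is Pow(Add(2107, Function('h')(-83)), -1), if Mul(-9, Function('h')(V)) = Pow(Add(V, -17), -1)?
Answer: Rational(900, 1896301) ≈ 0.00047461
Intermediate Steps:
Function('h')(V) = Mul(Rational(-1, 9), Pow(Add(-17, V), -1)) (Function('h')(V) = Mul(Rational(-1, 9), Pow(Add(V, -17), -1)) = Mul(Rational(-1, 9), Pow(Add(-17, V), -1)))
Pow(Add(2107, Function('h')(-83)), -1) = Pow(Add(2107, Mul(-1, Pow(Add(-153, Mul(9, -83)), -1))), -1) = Pow(Add(2107, Mul(-1, Pow(Add(-153, -747), -1))), -1) = Pow(Add(2107, Mul(-1, Pow(-900, -1))), -1) = Pow(Add(2107, Mul(-1, Rational(-1, 900))), -1) = Pow(Add(2107, Rational(1, 900)), -1) = Pow(Rational(1896301, 900), -1) = Rational(900, 1896301)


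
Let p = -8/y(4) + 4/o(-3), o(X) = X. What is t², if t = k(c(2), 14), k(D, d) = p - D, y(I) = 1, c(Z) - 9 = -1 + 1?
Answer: 3025/9 ≈ 336.11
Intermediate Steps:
c(Z) = 9 (c(Z) = 9 + (-1 + 1) = 9 + 0 = 9)
p = -28/3 (p = -8/1 + 4/(-3) = -8*1 + 4*(-⅓) = -8 - 4/3 = -28/3 ≈ -9.3333)
k(D, d) = -28/3 - D
t = -55/3 (t = -28/3 - 1*9 = -28/3 - 9 = -55/3 ≈ -18.333)
t² = (-55/3)² = 3025/9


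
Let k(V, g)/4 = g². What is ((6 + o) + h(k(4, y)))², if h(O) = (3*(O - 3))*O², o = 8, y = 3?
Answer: 16465509124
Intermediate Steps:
k(V, g) = 4*g²
h(O) = O²*(-9 + 3*O) (h(O) = (3*(-3 + O))*O² = (-9 + 3*O)*O² = O²*(-9 + 3*O))
((6 + o) + h(k(4, y)))² = ((6 + 8) + 3*(4*3²)²*(-3 + 4*3²))² = (14 + 3*(4*9)²*(-3 + 4*9))² = (14 + 3*36²*(-3 + 36))² = (14 + 3*1296*33)² = (14 + 128304)² = 128318² = 16465509124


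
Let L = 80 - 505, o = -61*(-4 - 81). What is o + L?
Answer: 4760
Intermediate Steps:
o = 5185 (o = -61*(-85) = 5185)
L = -425 (L = 80 - 101*5 = 80 - 505 = -425)
o + L = 5185 - 425 = 4760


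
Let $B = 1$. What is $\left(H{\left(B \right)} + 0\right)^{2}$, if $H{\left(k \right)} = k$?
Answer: $1$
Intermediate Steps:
$\left(H{\left(B \right)} + 0\right)^{2} = \left(1 + 0\right)^{2} = 1^{2} = 1$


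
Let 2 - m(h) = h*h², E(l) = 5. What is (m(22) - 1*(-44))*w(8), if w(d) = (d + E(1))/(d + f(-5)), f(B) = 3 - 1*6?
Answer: -137826/5 ≈ -27565.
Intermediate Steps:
m(h) = 2 - h³ (m(h) = 2 - h*h² = 2 - h³)
f(B) = -3 (f(B) = 3 - 6 = -3)
w(d) = (5 + d)/(-3 + d) (w(d) = (d + 5)/(d - 3) = (5 + d)/(-3 + d))
(m(22) - 1*(-44))*w(8) = ((2 - 1*22³) - 1*(-44))*((5 + 8)/(-3 + 8)) = ((2 - 1*10648) + 44)*(13/5) = ((2 - 10648) + 44)*((⅕)*13) = (-10646 + 44)*(13/5) = -10602*13/5 = -137826/5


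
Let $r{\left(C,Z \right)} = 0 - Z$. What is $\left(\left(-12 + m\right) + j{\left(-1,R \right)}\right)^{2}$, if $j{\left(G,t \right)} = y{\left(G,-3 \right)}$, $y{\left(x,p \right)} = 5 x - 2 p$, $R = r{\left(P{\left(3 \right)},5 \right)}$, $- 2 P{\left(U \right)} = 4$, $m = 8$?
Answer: $9$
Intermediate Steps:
$P{\left(U \right)} = -2$ ($P{\left(U \right)} = \left(- \frac{1}{2}\right) 4 = -2$)
$r{\left(C,Z \right)} = - Z$
$R = -5$ ($R = \left(-1\right) 5 = -5$)
$y{\left(x,p \right)} = - 2 p + 5 x$
$j{\left(G,t \right)} = 6 + 5 G$ ($j{\left(G,t \right)} = \left(-2\right) \left(-3\right) + 5 G = 6 + 5 G$)
$\left(\left(-12 + m\right) + j{\left(-1,R \right)}\right)^{2} = \left(\left(-12 + 8\right) + \left(6 + 5 \left(-1\right)\right)\right)^{2} = \left(-4 + \left(6 - 5\right)\right)^{2} = \left(-4 + 1\right)^{2} = \left(-3\right)^{2} = 9$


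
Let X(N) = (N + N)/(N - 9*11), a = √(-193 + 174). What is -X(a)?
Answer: -19/4910 + 99*I*√19/4910 ≈ -0.0038697 + 0.087888*I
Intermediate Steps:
a = I*√19 (a = √(-19) = I*√19 ≈ 4.3589*I)
X(N) = 2*N/(-99 + N) (X(N) = (2*N)/(N - 99) = (2*N)/(-99 + N) = 2*N/(-99 + N))
-X(a) = -2*I*√19/(-99 + I*√19)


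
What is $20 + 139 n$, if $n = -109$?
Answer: $-15131$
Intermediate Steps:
$20 + 139 n = 20 + 139 \left(-109\right) = 20 - 15151 = -15131$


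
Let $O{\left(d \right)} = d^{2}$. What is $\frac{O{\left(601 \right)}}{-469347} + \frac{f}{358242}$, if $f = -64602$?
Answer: $- \frac{26619687256}{28023301329} \approx -0.94991$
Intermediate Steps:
$\frac{O{\left(601 \right)}}{-469347} + \frac{f}{358242} = \frac{601^{2}}{-469347} - \frac{64602}{358242} = 361201 \left(- \frac{1}{469347}\right) - \frac{10767}{59707} = - \frac{361201}{469347} - \frac{10767}{59707} = - \frac{26619687256}{28023301329}$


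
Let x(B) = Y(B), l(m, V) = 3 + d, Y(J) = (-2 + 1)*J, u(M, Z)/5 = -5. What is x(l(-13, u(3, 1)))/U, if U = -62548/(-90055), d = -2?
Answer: -90055/62548 ≈ -1.4398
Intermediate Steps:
u(M, Z) = -25 (u(M, Z) = 5*(-5) = -25)
Y(J) = -J
l(m, V) = 1 (l(m, V) = 3 - 2 = 1)
x(B) = -B
U = 62548/90055 (U = -62548*(-1/90055) = 62548/90055 ≈ 0.69455)
x(l(-13, u(3, 1)))/U = (-1*1)/(62548/90055) = -1*90055/62548 = -90055/62548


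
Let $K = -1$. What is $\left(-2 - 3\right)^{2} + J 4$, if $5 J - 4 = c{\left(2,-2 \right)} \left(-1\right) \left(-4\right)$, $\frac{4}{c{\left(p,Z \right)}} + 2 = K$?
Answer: $\frac{359}{15} \approx 23.933$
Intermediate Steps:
$c{\left(p,Z \right)} = - \frac{4}{3}$ ($c{\left(p,Z \right)} = \frac{4}{-2 - 1} = \frac{4}{-3} = 4 \left(- \frac{1}{3}\right) = - \frac{4}{3}$)
$J = - \frac{4}{15}$ ($J = \frac{4}{5} + \frac{\left(- \frac{4}{3}\right) \left(-1\right) \left(-4\right)}{5} = \frac{4}{5} + \frac{\frac{4}{3} \left(-4\right)}{5} = \frac{4}{5} + \frac{1}{5} \left(- \frac{16}{3}\right) = \frac{4}{5} - \frac{16}{15} = - \frac{4}{15} \approx -0.26667$)
$\left(-2 - 3\right)^{2} + J 4 = \left(-2 - 3\right)^{2} - \frac{16}{15} = \left(-5\right)^{2} - \frac{16}{15} = 25 - \frac{16}{15} = \frac{359}{15}$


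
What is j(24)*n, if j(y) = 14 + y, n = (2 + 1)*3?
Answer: 342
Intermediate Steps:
n = 9 (n = 3*3 = 9)
j(24)*n = (14 + 24)*9 = 38*9 = 342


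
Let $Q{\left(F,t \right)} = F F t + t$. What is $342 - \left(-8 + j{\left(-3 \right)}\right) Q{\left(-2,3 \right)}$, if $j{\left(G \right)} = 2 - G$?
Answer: $387$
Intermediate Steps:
$Q{\left(F,t \right)} = t + t F^{2}$ ($Q{\left(F,t \right)} = F^{2} t + t = t F^{2} + t = t + t F^{2}$)
$342 - \left(-8 + j{\left(-3 \right)}\right) Q{\left(-2,3 \right)} = 342 - \left(-8 + \left(2 - -3\right)\right) 3 \left(1 + \left(-2\right)^{2}\right) = 342 - \left(-8 + \left(2 + 3\right)\right) 3 \left(1 + 4\right) = 342 - \left(-8 + 5\right) 3 \cdot 5 = 342 - \left(-3\right) 15 = 342 - -45 = 342 + 45 = 387$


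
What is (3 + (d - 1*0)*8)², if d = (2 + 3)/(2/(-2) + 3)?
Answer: 529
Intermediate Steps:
d = 5/2 (d = 5/(2*(-½) + 3) = 5/(-1 + 3) = 5/2 ≈ 2.5000)
(3 + (d - 1*0)*8)² = (3 + (5/2 - 1*0)*8)² = (3 + (5/2 + 0)*8)² = (3 + (5/2)*8)² = (3 + 20)² = 23² = 529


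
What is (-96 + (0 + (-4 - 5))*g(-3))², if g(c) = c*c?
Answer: 31329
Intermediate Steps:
g(c) = c²
(-96 + (0 + (-4 - 5))*g(-3))² = (-96 + (0 + (-4 - 5))*(-3)²)² = (-96 + (0 - 9)*9)² = (-96 - 9*9)² = (-96 - 81)² = (-177)² = 31329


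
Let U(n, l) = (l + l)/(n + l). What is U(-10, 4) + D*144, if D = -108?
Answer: -46660/3 ≈ -15553.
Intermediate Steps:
U(n, l) = 2*l/(l + n) (U(n, l) = (2*l)/(l + n) = 2*l/(l + n))
U(-10, 4) + D*144 = 2*4/(4 - 10) - 108*144 = 2*4/(-6) - 15552 = 2*4*(-1/6) - 15552 = -4/3 - 15552 = -46660/3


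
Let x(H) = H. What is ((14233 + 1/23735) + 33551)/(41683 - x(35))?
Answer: 1134153241/988515280 ≈ 1.1473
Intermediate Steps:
((14233 + 1/23735) + 33551)/(41683 - x(35)) = ((14233 + 1/23735) + 33551)/(41683 - 1*35) = ((14233 + 1/23735) + 33551)/(41683 - 35) = (337820256/23735 + 33551)/41648 = (1134153241/23735)*(1/41648) = 1134153241/988515280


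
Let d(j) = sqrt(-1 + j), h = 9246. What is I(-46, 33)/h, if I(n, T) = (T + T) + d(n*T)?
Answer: 11/1541 + 7*I*sqrt(31)/9246 ≈ 0.0071382 + 0.0042153*I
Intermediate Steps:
I(n, T) = sqrt(-1 + T*n) + 2*T (I(n, T) = (T + T) + sqrt(-1 + n*T) = 2*T + sqrt(-1 + T*n) = sqrt(-1 + T*n) + 2*T)
I(-46, 33)/h = (sqrt(-1 + 33*(-46)) + 2*33)/9246 = (sqrt(-1 - 1518) + 66)*(1/9246) = (sqrt(-1519) + 66)*(1/9246) = (7*I*sqrt(31) + 66)*(1/9246) = (66 + 7*I*sqrt(31))*(1/9246) = 11/1541 + 7*I*sqrt(31)/9246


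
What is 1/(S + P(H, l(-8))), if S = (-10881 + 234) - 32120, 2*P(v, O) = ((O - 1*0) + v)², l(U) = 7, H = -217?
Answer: -1/20717 ≈ -4.8270e-5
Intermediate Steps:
P(v, O) = (O + v)²/2 (P(v, O) = ((O - 1*0) + v)²/2 = ((O + 0) + v)²/2 = (O + v)²/2)
S = -42767 (S = -10647 - 32120 = -42767)
1/(S + P(H, l(-8))) = 1/(-42767 + (7 - 217)²/2) = 1/(-42767 + (½)*(-210)²) = 1/(-42767 + (½)*44100) = 1/(-42767 + 22050) = 1/(-20717) = -1/20717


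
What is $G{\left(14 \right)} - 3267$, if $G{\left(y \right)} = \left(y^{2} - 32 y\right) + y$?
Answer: $-3505$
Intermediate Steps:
$G{\left(y \right)} = y^{2} - 31 y$
$G{\left(14 \right)} - 3267 = 14 \left(-31 + 14\right) - 3267 = 14 \left(-17\right) - 3267 = -238 - 3267 = -3505$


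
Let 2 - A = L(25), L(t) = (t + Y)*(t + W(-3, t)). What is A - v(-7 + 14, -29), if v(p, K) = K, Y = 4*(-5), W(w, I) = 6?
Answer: -124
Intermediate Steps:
Y = -20
L(t) = (-20 + t)*(6 + t) (L(t) = (t - 20)*(t + 6) = (-20 + t)*(6 + t))
A = -153 (A = 2 - (-120 + 25² - 14*25) = 2 - (-120 + 625 - 350) = 2 - 1*155 = 2 - 155 = -153)
A - v(-7 + 14, -29) = -153 - 1*(-29) = -153 + 29 = -124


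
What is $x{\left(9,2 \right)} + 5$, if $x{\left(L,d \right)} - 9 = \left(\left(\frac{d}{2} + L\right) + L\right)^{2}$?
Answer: $375$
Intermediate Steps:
$x{\left(L,d \right)} = 9 + \left(\frac{d}{2} + 2 L\right)^{2}$ ($x{\left(L,d \right)} = 9 + \left(\left(\frac{d}{2} + L\right) + L\right)^{2} = 9 + \left(\left(L + \frac{d}{2}\right) + L\right)^{2} = 9 + \left(\frac{d}{2} + 2 L\right)^{2}$)
$x{\left(9,2 \right)} + 5 = \left(9 + \frac{\left(2 + 4 \cdot 9\right)^{2}}{4}\right) + 5 = \left(9 + \frac{\left(2 + 36\right)^{2}}{4}\right) + 5 = \left(9 + \frac{38^{2}}{4}\right) + 5 = \left(9 + \frac{1}{4} \cdot 1444\right) + 5 = \left(9 + 361\right) + 5 = 370 + 5 = 375$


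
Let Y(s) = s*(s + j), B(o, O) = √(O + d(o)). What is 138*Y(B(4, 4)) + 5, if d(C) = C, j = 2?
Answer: 1109 + 552*√2 ≈ 1889.6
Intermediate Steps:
B(o, O) = √(O + o)
Y(s) = s*(2 + s) (Y(s) = s*(s + 2) = s*(2 + s))
138*Y(B(4, 4)) + 5 = 138*(√(4 + 4)*(2 + √(4 + 4))) + 5 = 138*(√8*(2 + √8)) + 5 = 138*((2*√2)*(2 + 2*√2)) + 5 = 138*(2*√2*(2 + 2*√2)) + 5 = 276*√2*(2 + 2*√2) + 5 = 5 + 276*√2*(2 + 2*√2)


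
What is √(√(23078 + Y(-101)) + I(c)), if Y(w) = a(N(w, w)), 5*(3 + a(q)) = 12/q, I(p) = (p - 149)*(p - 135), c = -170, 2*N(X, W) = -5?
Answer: √(2432375 + 1145*√11)/5 ≈ 312.17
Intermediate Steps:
N(X, W) = -5/2 (N(X, W) = (½)*(-5) = -5/2)
I(p) = (-149 + p)*(-135 + p)
a(q) = -3 + 12/(5*q) (a(q) = -3 + (12/q)/5 = -3 + 12/(5*q))
Y(w) = -99/25 (Y(w) = -3 + 12/(5*(-5/2)) = -3 + (12/5)*(-⅖) = -3 - 24/25 = -99/25)
√(√(23078 + Y(-101)) + I(c)) = √(√(23078 - 99/25) + (20115 + (-170)² - 284*(-170))) = √(√(576851/25) + (20115 + 28900 + 48280)) = √(229*√11/5 + 97295) = √(97295 + 229*√11/5)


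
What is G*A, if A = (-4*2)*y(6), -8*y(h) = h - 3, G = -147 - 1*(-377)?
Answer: 690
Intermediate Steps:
G = 230 (G = -147 + 377 = 230)
y(h) = 3/8 - h/8 (y(h) = -(h - 3)/8 = -(-3 + h)/8 = 3/8 - h/8)
A = 3 (A = (-4*2)*(3/8 - ⅛*6) = -8*(3/8 - ¾) = -8*(-3/8) = 3)
G*A = 230*3 = 690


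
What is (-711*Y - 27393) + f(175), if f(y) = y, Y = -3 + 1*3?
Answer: -27218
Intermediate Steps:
Y = 0 (Y = -3 + 3 = 0)
(-711*Y - 27393) + f(175) = (-711*0 - 27393) + 175 = (-1*0 - 27393) + 175 = (0 - 27393) + 175 = -27393 + 175 = -27218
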